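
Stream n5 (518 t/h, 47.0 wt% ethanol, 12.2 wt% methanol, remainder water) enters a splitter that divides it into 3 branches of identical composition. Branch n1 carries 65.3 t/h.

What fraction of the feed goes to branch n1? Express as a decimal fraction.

0.126

Fraction to n1 = 65.3/518 = 0.1261.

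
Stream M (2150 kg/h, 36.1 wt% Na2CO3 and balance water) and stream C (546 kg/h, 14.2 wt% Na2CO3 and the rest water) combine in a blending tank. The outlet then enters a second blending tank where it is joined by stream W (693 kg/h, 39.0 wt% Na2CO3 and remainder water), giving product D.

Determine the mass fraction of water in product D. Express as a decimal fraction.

Overall, product flow = 3389 kg/h.
water in = 2150×0.639 + 546×0.858 + 693×0.610 = 2265 kg/h.
water fraction in D = 0.668.

0.668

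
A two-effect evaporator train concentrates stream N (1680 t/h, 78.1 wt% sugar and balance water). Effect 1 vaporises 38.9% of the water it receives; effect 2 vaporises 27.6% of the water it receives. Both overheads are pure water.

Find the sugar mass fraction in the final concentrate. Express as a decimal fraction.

water in feed = 1680×0.219 = 367.92 t/h.
After stage 1: water left = (1−0.389)×367.92 = 224.8; stream total = 1536.9 t/h.
After stage 2: water left = (1−0.276)×224.8 = 162.75; final concentrate = 1474.8 t/h.
sugar fraction = 1312.1/1474.8 = 0.890.

0.890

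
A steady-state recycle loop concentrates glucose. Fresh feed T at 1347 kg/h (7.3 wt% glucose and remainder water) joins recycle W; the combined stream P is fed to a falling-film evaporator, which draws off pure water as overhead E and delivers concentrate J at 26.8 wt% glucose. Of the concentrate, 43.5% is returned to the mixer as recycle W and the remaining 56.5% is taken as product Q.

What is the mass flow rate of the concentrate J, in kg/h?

Overall glucose balance (none leaves overhead): glucose in fresh feed = glucose in product, i.e. 1347×0.073 = (1−0.435)·J·0.268.
J = 98.331/(0.268×0.565) = 649.39 kg/h.

649.4 kg/h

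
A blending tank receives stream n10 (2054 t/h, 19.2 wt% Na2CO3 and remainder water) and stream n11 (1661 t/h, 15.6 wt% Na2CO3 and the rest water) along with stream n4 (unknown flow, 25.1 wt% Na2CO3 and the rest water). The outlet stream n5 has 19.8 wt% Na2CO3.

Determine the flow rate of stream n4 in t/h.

Let n4 be the unknown flow. Total out = 3715 + n4.
Na2CO3 balance: 653.48 + 0.251·n4 = 0.198·(3715 + n4)
(0.251 − 0.198)·n4 = 0.198×3715 − 653.48 = 82.086
n4 = 82.086 / 0.053 = 1548.8 t/h

1549 t/h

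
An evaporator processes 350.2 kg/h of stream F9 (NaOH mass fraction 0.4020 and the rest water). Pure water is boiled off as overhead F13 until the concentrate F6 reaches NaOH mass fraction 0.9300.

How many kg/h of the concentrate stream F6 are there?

151.4 kg/h

NaOH is conserved: 350.2×0.402 = 140.78 kg/h all reports to the concentrate.
Concentrate = 140.78/(target fraction) = 151.38 kg/h.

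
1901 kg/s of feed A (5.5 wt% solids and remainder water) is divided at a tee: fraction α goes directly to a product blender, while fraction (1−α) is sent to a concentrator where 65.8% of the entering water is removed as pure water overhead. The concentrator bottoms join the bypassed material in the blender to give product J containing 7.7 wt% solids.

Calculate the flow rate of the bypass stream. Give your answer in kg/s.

All 1901×0.055 = 104.56 kg/s of solids reaches J, so J = 104.56/0.077 = 1357.9 kg/s and vapour = 543.14 kg/s.
The evaporator receives (1−α)·1901 of feed at 0.945 water and removes 0.658 of that water:
0.658×0.945×(1−α)×1901 = 543.14
(1−α) = 543.14/1182.1 = 0.4595;  α = 0.5405.
Bypass flow = 0.5405×1901 = 1027.5 kg/s.

1028 kg/s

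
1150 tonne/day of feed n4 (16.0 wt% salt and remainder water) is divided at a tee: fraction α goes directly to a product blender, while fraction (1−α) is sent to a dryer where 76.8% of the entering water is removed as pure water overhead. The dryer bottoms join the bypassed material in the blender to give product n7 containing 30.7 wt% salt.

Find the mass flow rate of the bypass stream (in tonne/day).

All 1150×0.160 = 184 tonne/day of salt reaches n7, so n7 = 184/0.307 = 599.35 tonne/day and vapour = 550.65 tonne/day.
The evaporator receives (1−α)·1150 of feed at 0.840 water and removes 0.768 of that water:
0.768×0.840×(1−α)×1150 = 550.65
(1−α) = 550.65/741.89 = 0.7422;  α = 0.2578.
Bypass flow = 0.2578×1150 = 296.44 tonne/day.

296.4 tonne/day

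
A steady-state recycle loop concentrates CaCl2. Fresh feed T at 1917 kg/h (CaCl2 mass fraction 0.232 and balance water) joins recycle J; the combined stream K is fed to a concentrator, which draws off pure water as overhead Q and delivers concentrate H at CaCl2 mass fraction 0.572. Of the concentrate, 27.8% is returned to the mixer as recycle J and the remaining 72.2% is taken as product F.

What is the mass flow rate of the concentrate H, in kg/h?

Overall CaCl2 balance (none leaves overhead): CaCl2 in fresh feed = CaCl2 in product, i.e. 1917×0.232 = (1−0.278)·H·0.572.
H = 444.74/(0.572×0.722) = 1076.9 kg/h.

1077 kg/h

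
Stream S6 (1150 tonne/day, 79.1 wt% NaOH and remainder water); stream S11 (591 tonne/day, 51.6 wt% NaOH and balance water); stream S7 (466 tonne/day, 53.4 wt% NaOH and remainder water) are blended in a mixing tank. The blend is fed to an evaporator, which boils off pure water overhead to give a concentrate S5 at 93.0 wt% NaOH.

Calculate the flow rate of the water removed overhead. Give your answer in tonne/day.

NaOH entering = 1150×0.791 + 591×0.516 + 466×0.534 = 1463.5 tonne/day.
All NaOH reports to S5, so S5 = 1463.5/0.930 = 1573.6 tonne/day.
Total feed = 2207 tonne/day; overhead = 2207 − 1573.6 = 633.4 tonne/day.

633.4 tonne/day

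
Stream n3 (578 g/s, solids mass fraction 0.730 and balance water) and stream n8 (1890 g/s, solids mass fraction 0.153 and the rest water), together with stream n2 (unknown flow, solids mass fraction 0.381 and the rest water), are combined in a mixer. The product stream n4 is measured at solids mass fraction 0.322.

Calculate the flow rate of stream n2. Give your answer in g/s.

1417 g/s

Let n2 be the unknown flow. Total out = 2468 + n2.
solids balance: 711.11 + 0.381·n2 = 0.322·(2468 + n2)
(0.381 − 0.322)·n2 = 0.322×2468 − 711.11 = 83.586
n2 = 83.586 / 0.059 = 1416.7 g/s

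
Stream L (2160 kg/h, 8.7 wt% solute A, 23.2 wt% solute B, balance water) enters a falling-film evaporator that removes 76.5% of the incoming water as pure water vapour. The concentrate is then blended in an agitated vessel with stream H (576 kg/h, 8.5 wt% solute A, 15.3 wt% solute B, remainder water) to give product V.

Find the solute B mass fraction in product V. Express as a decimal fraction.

0.3658

Vapour removed = 0.765×0.681×2160 = 1125.3 kg/h; concentrate = 1034.7 kg/h.
solute B reaching the mixer = 501.12 (from concentrate) + 576×0.153 = 589.25 kg/h.
Product flow = 1034.7 + 576 = 1610.7 kg/h; solute B fraction = 0.3658.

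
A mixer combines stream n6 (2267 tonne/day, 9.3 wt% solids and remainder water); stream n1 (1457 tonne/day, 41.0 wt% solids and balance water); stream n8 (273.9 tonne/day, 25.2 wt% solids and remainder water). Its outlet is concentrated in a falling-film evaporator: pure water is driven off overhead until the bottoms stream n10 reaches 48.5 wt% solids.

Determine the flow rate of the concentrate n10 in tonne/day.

1809 tonne/day

solids entering = 2267×0.093 + 1457×0.410 + 273.9×0.252 = 877.22 tonne/day.
All solids reports to n10, so n10 = 877.22/0.485 = 1808.7 tonne/day.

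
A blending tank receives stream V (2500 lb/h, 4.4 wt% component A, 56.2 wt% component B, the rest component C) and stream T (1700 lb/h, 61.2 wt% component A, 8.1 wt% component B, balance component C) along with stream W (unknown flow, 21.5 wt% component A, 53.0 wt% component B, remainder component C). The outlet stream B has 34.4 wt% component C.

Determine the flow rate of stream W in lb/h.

Let W be the unknown flow. Total out = 4200 + W.
component C balance: 1506.9 + 0.255·W = 0.344·(4200 + W)
(0.255 − 0.344)·W = 0.344×4200 − 1506.9 = -62.1
W = -62.1 / -0.089 = 697.75 lb/h

697.8 lb/h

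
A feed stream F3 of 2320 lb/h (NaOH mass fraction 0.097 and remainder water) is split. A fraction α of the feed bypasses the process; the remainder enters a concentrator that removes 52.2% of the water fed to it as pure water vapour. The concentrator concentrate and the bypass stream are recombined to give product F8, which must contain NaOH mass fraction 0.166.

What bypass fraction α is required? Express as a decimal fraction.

0.118

All 2320×0.097 = 225.04 lb/h of NaOH reaches F8, so F8 = 225.04/0.166 = 1355.7 lb/h and vapour = 964.34 lb/h.
The evaporator receives (1−α)·2320 of feed at 0.903 water and removes 0.522 of that water:
0.522×0.903×(1−α)×2320 = 964.34
(1−α) = 964.34/1093.6 = 0.8818;  α = 0.1182.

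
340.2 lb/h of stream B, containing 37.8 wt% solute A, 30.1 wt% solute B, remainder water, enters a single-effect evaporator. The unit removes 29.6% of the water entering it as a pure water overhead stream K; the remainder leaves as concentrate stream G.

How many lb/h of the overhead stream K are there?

32.32 lb/h

water entering = 340.2×0.321 = 109.2 lb/h; overhead removed = 0.296×109.2 = 32.324 lb/h.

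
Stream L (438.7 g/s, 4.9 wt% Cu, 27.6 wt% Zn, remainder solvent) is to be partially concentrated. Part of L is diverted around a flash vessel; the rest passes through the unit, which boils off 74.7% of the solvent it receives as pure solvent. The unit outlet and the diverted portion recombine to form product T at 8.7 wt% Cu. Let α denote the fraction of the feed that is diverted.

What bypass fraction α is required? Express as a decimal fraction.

0.134

All 438.7×0.049 = 21.496 g/s of Cu reaches T, so T = 21.496/0.087 = 247.08 g/s and vapour = 191.62 g/s.
The evaporator receives (1−α)·438.7 of feed at 0.675 solvent and removes 0.747 of that solvent:
0.747×0.675×(1−α)×438.7 = 191.62
(1−α) = 191.62/221.2 = 0.8662;  α = 0.1338.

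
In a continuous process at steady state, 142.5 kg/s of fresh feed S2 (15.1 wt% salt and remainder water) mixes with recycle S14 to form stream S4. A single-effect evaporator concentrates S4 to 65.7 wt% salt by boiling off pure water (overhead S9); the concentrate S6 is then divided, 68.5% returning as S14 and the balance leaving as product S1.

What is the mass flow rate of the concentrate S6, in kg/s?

Overall salt balance (none leaves overhead): salt in fresh feed = salt in product, i.e. 142.5×0.151 = (1−0.685)·S6·0.657.
S6 = 21.517/(0.657×0.315) = 103.97 kg/s.

104 kg/s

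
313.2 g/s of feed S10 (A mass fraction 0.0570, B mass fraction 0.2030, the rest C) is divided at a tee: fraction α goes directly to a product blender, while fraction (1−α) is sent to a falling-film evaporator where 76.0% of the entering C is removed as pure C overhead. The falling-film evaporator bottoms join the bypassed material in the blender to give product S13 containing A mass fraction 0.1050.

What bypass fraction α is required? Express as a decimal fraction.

0.187

All 313.2×0.057 = 17.852 g/s of A reaches S13, so S13 = 17.852/0.105 = 170.02 g/s and vapour = 143.18 g/s.
The evaporator receives (1−α)·313.2 of feed at 0.740 C and removes 0.760 of that C:
0.760×0.740×(1−α)×313.2 = 143.18
(1−α) = 143.18/176.14 = 0.8128;  α = 0.1872.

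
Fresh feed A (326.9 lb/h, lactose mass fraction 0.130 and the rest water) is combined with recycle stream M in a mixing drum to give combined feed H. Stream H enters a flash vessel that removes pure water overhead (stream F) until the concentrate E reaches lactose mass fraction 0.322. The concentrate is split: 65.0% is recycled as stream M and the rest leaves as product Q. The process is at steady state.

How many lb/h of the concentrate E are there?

377.1 lb/h

Overall lactose balance (none leaves overhead): lactose in fresh feed = lactose in product, i.e. 326.9×0.130 = (1−0.650)·E·0.322.
E = 42.497/(0.322×0.350) = 377.08 lb/h.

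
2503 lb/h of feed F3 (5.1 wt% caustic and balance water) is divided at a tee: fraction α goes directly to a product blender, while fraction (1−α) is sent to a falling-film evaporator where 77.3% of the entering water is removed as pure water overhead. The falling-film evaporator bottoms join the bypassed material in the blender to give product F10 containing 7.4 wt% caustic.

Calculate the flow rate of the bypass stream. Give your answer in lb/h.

1442 lb/h

All 2503×0.051 = 127.65 lb/h of caustic reaches F10, so F10 = 127.65/0.074 = 1725 lb/h and vapour = 777.96 lb/h.
The evaporator receives (1−α)·2503 of feed at 0.949 water and removes 0.773 of that water:
0.773×0.949×(1−α)×2503 = 777.96
(1−α) = 777.96/1836.1 = 0.4237;  α = 0.5763.
Bypass flow = 0.5763×2503 = 1442.5 lb/h.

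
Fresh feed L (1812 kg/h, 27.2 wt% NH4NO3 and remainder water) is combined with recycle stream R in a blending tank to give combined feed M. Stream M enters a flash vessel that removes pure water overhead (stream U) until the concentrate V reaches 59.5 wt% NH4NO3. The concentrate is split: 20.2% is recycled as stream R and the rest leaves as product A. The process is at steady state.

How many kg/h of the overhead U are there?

983.7 kg/h

Overall NH4NO3 balance (none leaves overhead): NH4NO3 in fresh feed = NH4NO3 in product, i.e. 1812×0.272 = (1−0.202)·V·0.595.
V = 492.86/(0.595×0.798) = 1038 kg/h.
Recycle R = 0.202×1038 = 209.68 kg/h.
Combined feed M = 1812 + 209.68 = 2021.7 kg/h.
Overhead U = M − V = 2021.7 − 1038 = 983.66 kg/h.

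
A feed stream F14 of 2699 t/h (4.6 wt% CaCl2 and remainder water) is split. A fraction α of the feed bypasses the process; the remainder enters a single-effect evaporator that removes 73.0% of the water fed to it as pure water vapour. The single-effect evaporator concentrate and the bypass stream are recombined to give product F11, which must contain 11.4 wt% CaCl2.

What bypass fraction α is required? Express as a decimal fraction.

0.143

All 2699×0.046 = 124.15 t/h of CaCl2 reaches F11, so F11 = 124.15/0.114 = 1089.1 t/h and vapour = 1609.9 t/h.
The evaporator receives (1−α)·2699 of feed at 0.954 water and removes 0.730 of that water:
0.730×0.954×(1−α)×2699 = 1609.9
(1−α) = 1609.9/1879.6 = 0.8565;  α = 0.1435.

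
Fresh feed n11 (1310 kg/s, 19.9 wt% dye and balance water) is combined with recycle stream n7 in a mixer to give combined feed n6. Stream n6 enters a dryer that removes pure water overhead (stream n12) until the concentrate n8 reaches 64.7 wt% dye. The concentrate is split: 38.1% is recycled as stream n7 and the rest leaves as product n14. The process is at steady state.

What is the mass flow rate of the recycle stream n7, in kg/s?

248 kg/s

Overall dye balance (none leaves overhead): dye in fresh feed = dye in product, i.e. 1310×0.199 = (1−0.381)·n8·0.647.
n8 = 260.69/(0.647×0.619) = 650.92 kg/s.
Recycle n7 = 0.381×650.92 = 248 kg/s.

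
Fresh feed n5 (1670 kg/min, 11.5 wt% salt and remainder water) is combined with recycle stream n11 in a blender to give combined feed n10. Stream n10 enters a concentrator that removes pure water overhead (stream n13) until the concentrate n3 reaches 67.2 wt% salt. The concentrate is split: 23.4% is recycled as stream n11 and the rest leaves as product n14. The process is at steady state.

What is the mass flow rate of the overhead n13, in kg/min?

1384 kg/min

Overall salt balance (none leaves overhead): salt in fresh feed = salt in product, i.e. 1670×0.115 = (1−0.234)·n3·0.672.
n3 = 192.05/(0.672×0.766) = 373.09 kg/min.
Recycle n11 = 0.234×373.09 = 87.304 kg/min.
Combined feed n10 = 1670 + 87.304 = 1757.3 kg/min.
Overhead n13 = n10 − n3 = 1757.3 − 373.09 = 1384.2 kg/min.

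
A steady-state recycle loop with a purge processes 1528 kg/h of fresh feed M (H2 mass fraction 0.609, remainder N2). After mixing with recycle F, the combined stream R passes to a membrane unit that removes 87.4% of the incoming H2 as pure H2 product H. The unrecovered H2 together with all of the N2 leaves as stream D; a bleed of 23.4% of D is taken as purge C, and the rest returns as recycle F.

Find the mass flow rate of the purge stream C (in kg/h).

627.8 kg/h

N2 enters only via M and leaves only via the purge: 1528×0.391 = 0.234×(N2 in D), and the membrane unit passes all N2, so N2 in R = N2 in D = 2553.2 kg/h.
H2 in R: m_A = 1528×0.609 + (1−0.234)·(1−0.874)·m_A, so m_A = 930.55/0.9035 = 1030 kg/h.
D = (1−0.874)×1030 + 2553.2 = 2683 kg/h.
Purge C = 0.234×2683 = 627.82 kg/h.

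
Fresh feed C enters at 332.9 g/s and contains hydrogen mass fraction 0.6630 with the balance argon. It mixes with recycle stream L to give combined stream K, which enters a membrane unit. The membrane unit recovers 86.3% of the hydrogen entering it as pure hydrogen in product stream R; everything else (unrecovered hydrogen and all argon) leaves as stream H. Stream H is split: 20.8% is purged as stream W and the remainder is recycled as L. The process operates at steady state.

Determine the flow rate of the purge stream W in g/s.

argon enters only via C and leaves only via the purge: 332.9×0.337 = 0.208×(argon in H), and the membrane unit passes all argon, so argon in K = argon in H = 539.36 g/s.
hydrogen in K: m_A = 332.9×0.663 + (1−0.208)·(1−0.863)·m_A, so m_A = 220.71/0.8915 = 247.58 g/s.
H = (1−0.863)×247.58 + 539.36 = 573.28 g/s.
Purge W = 0.208×573.28 = 119.24 g/s.

119.2 g/s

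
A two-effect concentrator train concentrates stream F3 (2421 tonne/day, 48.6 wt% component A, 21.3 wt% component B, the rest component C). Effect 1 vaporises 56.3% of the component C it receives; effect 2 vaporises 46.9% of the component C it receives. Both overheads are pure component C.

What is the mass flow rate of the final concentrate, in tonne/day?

component C in feed = 2421×0.301 = 728.72 tonne/day.
After stage 1: component C left = (1−0.563)×728.72 = 318.45; stream total = 2010.7 tonne/day.
After stage 2: component C left = (1−0.469)×318.45 = 169.1; final concentrate = 1861.4 tonne/day.

1861 tonne/day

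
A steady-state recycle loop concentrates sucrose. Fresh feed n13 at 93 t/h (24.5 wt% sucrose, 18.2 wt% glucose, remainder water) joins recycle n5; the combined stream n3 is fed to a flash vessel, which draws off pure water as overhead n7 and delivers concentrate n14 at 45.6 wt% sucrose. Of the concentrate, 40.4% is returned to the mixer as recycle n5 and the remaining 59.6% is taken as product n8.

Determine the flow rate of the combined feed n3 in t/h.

126.9 t/h

Overall sucrose balance (none leaves overhead): sucrose in fresh feed = sucrose in product, i.e. 93×0.245 = (1−0.404)·n14·0.456.
n14 = 22.785/(0.456×0.596) = 83.837 t/h.
Recycle n5 = 0.404×83.837 = 33.87 t/h.
Combined feed n3 = 93 + 33.87 = 126.87 t/h.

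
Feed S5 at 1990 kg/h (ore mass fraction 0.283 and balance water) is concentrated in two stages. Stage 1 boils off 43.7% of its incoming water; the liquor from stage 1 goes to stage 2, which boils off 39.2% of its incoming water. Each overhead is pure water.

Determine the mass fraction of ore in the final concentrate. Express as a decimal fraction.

0.536

water in feed = 1990×0.717 = 1426.8 kg/h.
After stage 1: water left = (1−0.437)×1426.8 = 803.31; stream total = 1366.5 kg/h.
After stage 2: water left = (1−0.392)×803.31 = 488.41; final concentrate = 1051.6 kg/h.
ore fraction = 563.17/1051.6 = 0.536.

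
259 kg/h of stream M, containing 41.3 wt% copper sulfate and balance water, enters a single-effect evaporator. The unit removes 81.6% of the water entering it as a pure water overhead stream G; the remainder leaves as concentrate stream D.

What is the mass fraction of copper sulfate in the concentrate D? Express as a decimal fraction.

0.7927

copper sulfate is not removed: 259×0.413 = 106.97 kg/h of copper sulfate enters D.
water entering = 259×0.587 = 152.03 kg/h; overhead removed = 0.816×152.03 = 124.06 kg/h.
Concentrate = 259 − 124.06 = 134.94 kg/h.
Mass fraction = 106.97/134.94 = 0.7927.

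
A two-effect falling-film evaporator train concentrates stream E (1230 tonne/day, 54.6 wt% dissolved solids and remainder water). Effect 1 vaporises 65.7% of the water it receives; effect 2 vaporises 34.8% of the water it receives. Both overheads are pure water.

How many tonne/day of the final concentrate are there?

796.5 tonne/day

water in feed = 1230×0.454 = 558.42 tonne/day.
After stage 1: water left = (1−0.657)×558.42 = 191.54; stream total = 863.12 tonne/day.
After stage 2: water left = (1−0.348)×191.54 = 124.88; final concentrate = 796.46 tonne/day.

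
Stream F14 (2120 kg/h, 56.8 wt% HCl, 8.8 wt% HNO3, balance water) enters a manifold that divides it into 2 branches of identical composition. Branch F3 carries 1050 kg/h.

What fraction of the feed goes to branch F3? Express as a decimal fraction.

0.495

Fraction to F3 = 1050/2120 = 0.4953.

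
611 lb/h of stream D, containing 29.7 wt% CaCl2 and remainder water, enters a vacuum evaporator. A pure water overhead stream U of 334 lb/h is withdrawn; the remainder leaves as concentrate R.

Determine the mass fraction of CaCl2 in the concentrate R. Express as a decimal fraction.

0.6551

CaCl2 is not removed: 611×0.297 = 181.47 lb/h of CaCl2 enters R.
Concentrate = 611 − 334 = 277 lb/h.
Mass fraction = 181.47/277 = 0.6551.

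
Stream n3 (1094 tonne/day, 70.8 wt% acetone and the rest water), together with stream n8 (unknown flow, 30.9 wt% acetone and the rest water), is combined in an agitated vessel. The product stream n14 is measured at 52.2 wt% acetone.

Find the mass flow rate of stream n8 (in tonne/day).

955.3 tonne/day

Let n8 be the unknown flow. Total out = 1094 + n8.
acetone balance: 774.55 + 0.309·n8 = 0.522·(1094 + n8)
(0.309 − 0.522)·n8 = 0.522×1094 − 774.55 = -203.48
n8 = -203.48 / -0.213 = 955.32 tonne/day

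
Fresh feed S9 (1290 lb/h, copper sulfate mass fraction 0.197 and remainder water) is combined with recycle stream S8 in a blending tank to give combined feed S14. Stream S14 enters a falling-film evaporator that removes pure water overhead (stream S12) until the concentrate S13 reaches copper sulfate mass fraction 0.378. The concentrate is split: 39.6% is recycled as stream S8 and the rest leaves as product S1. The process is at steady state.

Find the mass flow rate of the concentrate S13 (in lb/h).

Overall copper sulfate balance (none leaves overhead): copper sulfate in fresh feed = copper sulfate in product, i.e. 1290×0.197 = (1−0.396)·S13·0.378.
S13 = 254.13/(0.378×0.604) = 1113.1 lb/h.

1113 lb/h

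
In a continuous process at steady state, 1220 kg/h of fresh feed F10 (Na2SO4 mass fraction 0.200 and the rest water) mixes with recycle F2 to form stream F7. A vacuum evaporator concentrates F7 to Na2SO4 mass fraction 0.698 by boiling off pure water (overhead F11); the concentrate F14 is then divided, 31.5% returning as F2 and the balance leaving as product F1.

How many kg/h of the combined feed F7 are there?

Overall Na2SO4 balance (none leaves overhead): Na2SO4 in fresh feed = Na2SO4 in product, i.e. 1220×0.200 = (1−0.315)·F14·0.698.
F14 = 244/(0.698×0.685) = 510.32 kg/h.
Recycle F2 = 0.315×510.32 = 160.75 kg/h.
Combined feed F7 = 1220 + 160.75 = 1380.8 kg/h.

1381 kg/h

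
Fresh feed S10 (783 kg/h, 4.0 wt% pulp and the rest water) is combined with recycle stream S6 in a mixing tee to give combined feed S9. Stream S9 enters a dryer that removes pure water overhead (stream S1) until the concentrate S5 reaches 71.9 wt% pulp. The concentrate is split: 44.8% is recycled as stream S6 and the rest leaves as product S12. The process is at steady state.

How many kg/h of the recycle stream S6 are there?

Overall pulp balance (none leaves overhead): pulp in fresh feed = pulp in product, i.e. 783×0.040 = (1−0.448)·S5·0.719.
S5 = 31.32/(0.719×0.552) = 78.914 kg/h.
Recycle S6 = 0.448×78.914 = 35.353 kg/h.

35.35 kg/h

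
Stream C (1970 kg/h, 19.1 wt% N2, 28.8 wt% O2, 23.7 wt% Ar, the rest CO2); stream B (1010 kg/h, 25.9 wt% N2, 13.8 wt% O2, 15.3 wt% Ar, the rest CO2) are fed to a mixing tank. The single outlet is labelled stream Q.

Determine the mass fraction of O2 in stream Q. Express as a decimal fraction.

0.237

Total flow out = 1970 + 1010 = 2980 kg/h.
O2 in = 1970×0.288 + 1010×0.138 = 706.74 kg/h.
O2 mass fraction in Q = 706.74/2980 = 0.237.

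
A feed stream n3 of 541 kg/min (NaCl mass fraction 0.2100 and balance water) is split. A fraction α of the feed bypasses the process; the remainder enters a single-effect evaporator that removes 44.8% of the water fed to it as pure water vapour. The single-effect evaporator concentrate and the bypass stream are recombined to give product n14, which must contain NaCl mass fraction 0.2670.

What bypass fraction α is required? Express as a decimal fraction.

0.397

All 541×0.210 = 113.61 kg/min of NaCl reaches n14, so n14 = 113.61/0.267 = 425.51 kg/min and vapour = 115.49 kg/min.
The evaporator receives (1−α)·541 of feed at 0.790 water and removes 0.448 of that water:
0.448×0.790×(1−α)×541 = 115.49
(1−α) = 115.49/191.47 = 0.6032;  α = 0.3968.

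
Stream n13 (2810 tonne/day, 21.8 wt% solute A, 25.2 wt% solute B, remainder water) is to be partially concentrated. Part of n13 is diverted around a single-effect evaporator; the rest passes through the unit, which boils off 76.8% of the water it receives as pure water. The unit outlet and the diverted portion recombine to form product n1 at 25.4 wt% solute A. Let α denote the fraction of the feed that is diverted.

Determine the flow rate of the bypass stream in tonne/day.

1832 tonne/day

All 2810×0.218 = 612.58 tonne/day of solute A reaches n1, so n1 = 612.58/0.254 = 2411.7 tonne/day and vapour = 398.27 tonne/day.
The evaporator receives (1−α)·2810 of feed at 0.530 water and removes 0.768 of that water:
0.768×0.530×(1−α)×2810 = 398.27
(1−α) = 398.27/1143.8 = 0.3482;  α = 0.6518.
Bypass flow = 0.6518×2810 = 1831.6 tonne/day.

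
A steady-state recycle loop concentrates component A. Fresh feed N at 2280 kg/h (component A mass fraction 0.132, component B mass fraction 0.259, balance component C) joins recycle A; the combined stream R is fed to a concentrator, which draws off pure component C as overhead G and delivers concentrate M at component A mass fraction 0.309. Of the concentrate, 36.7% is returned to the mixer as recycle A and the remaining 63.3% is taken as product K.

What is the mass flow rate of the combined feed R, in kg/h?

2845 kg/h

Overall component A balance (none leaves overhead): component A in fresh feed = component A in product, i.e. 2280×0.132 = (1−0.367)·M·0.309.
M = 300.96/(0.309×0.633) = 1538.7 kg/h.
Recycle A = 0.367×1538.7 = 564.69 kg/h.
Combined feed R = 2280 + 564.69 = 2844.7 kg/h.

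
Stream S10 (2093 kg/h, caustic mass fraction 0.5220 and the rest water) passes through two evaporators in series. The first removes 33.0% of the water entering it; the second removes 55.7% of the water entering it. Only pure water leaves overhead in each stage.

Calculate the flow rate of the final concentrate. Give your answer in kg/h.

water in feed = 2093×0.478 = 1000.5 kg/h.
After stage 1: water left = (1−0.330)×1000.5 = 670.3; stream total = 1762.9 kg/h.
After stage 2: water left = (1−0.557)×670.3 = 296.94; final concentrate = 1389.5 kg/h.

1389 kg/h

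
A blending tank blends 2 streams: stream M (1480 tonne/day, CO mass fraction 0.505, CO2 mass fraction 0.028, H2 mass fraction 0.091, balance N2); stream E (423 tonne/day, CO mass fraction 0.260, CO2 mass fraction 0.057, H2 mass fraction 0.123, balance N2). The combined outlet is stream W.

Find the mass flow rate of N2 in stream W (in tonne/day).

N2 out = N2 in = 1480×0.376 + 423×0.560 = 793.36 tonne/day.

793.4 tonne/day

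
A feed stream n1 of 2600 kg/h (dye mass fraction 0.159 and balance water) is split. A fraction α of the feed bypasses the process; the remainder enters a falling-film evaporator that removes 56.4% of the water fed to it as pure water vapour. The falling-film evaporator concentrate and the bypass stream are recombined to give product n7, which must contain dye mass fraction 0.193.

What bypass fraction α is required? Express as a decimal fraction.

All 2600×0.159 = 413.4 kg/h of dye reaches n7, so n7 = 413.4/0.193 = 2142 kg/h and vapour = 458.03 kg/h.
The evaporator receives (1−α)·2600 of feed at 0.841 water and removes 0.564 of that water:
0.564×0.841×(1−α)×2600 = 458.03
(1−α) = 458.03/1233.2 = 0.3714;  α = 0.6286.

0.629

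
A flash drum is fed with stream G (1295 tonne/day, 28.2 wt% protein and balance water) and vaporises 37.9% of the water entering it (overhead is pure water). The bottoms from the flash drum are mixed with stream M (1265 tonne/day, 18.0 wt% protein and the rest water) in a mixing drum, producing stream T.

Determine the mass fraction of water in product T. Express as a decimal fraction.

0.731

Vapour removed = 0.379×0.718×1295 = 352.4 tonne/day; concentrate = 942.6 tonne/day.
water reaching the mixer = 577.41 (from concentrate) + 1265×0.820 = 1614.7 tonne/day.
Product flow = 942.6 + 1265 = 2207.6 tonne/day; water fraction = 0.731.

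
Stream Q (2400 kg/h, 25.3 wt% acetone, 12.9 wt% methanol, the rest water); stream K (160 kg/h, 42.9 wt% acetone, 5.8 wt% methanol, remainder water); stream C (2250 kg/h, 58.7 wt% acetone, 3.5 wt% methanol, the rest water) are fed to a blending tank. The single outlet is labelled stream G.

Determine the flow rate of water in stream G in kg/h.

2416 kg/h

water out = water in = 2400×0.618 + 160×0.513 + 2250×0.378 = 2415.8 kg/h.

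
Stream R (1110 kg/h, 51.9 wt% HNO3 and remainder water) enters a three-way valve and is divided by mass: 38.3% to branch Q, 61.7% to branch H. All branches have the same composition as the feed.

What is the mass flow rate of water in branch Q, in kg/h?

204.5 kg/h

Branch Q total = 0.383×1110 = 425.13 kg/h.
water in Q = 0.481×425.13 = 204.49 kg/h.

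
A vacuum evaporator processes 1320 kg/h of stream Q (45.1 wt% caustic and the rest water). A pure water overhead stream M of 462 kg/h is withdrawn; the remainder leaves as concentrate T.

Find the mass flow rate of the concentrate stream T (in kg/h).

Concentrate = 1320 − 462 = 858 kg/h.

858 kg/h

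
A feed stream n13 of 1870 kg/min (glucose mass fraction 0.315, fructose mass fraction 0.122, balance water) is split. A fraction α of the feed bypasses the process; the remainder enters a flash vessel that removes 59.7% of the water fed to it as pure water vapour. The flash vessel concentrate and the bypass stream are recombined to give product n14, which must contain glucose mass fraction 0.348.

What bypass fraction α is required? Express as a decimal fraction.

0.718

All 1870×0.315 = 589.05 kg/min of glucose reaches n14, so n14 = 589.05/0.348 = 1692.7 kg/min and vapour = 177.33 kg/min.
The evaporator receives (1−α)·1870 of feed at 0.563 water and removes 0.597 of that water:
0.597×0.563×(1−α)×1870 = 177.33
(1−α) = 177.33/628.53 = 0.2821;  α = 0.7179.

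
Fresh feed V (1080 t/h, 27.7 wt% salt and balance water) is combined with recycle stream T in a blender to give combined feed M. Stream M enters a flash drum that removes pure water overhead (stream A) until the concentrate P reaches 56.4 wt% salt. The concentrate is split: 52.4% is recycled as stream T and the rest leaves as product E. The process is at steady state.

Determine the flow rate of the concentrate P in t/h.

Overall salt balance (none leaves overhead): salt in fresh feed = salt in product, i.e. 1080×0.277 = (1−0.524)·P·0.564.
P = 299.16/(0.564×0.476) = 1114.3 t/h.

1114 t/h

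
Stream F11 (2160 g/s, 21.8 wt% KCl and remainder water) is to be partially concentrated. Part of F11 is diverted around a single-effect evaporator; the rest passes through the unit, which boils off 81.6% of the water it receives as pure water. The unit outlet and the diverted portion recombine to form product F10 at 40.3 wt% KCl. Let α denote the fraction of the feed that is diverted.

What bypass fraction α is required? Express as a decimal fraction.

0.281

All 2160×0.218 = 470.88 g/s of KCl reaches F10, so F10 = 470.88/0.403 = 1168.4 g/s and vapour = 991.56 g/s.
The evaporator receives (1−α)·2160 of feed at 0.782 water and removes 0.816 of that water:
0.816×0.782×(1−α)×2160 = 991.56
(1−α) = 991.56/1378.3 = 0.7194;  α = 0.2806.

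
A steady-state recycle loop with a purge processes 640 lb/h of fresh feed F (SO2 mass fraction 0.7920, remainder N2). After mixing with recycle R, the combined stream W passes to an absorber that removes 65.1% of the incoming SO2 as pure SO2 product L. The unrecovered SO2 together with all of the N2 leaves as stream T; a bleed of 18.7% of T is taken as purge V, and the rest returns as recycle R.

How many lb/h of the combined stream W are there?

N2 enters only via F and leaves only via the purge: 640×0.208 = 0.187×(N2 in T), and the absorber passes all N2, so N2 in W = N2 in T = 711.87 lb/h.
SO2 in W: m_A = 640×0.792 + (1−0.187)·(1−0.651)·m_A, so m_A = 506.88/0.7163 = 707.67 lb/h.
W = 707.67 + 711.87 = 1419.5 lb/h.

1420 lb/h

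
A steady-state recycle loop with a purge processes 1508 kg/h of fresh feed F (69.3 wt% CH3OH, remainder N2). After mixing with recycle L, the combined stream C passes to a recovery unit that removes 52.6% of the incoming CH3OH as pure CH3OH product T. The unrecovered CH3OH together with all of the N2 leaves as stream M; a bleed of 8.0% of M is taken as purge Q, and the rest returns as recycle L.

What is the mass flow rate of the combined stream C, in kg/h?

N2 enters only via F and leaves only via the purge: 1508×0.307 = 0.080×(N2 in M), and the recovery unit passes all N2, so N2 in C = N2 in M = 5786.9 kg/h.
CH3OH in C: m_A = 1508×0.693 + (1−0.080)·(1−0.526)·m_A, so m_A = 1045/0.5639 = 1853.2 kg/h.
C = 1853.2 + 5786.9 = 7640.1 kg/h.

7640 kg/h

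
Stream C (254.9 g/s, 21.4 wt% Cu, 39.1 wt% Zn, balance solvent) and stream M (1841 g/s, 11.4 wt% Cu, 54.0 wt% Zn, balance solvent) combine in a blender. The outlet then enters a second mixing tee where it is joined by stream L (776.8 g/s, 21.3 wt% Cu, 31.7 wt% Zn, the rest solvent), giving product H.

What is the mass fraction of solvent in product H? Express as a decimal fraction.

Overall, product flow = 2872.7 g/s.
solvent in = 254.9×0.395 + 1841×0.346 + 776.8×0.470 = 1102.8 g/s.
solvent fraction in H = 0.3839.

0.3839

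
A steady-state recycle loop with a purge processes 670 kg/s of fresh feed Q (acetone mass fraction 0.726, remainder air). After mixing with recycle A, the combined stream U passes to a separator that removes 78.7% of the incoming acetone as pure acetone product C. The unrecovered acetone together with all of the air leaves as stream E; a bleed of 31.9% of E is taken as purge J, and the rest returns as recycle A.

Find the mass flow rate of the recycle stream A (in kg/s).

474.4 kg/s

air enters only via Q and leaves only via the purge: 670×0.274 = 0.319×(air in E), and the separator passes all air, so air in U = air in E = 575.49 kg/s.
acetone in U: m_A = 670×0.726 + (1−0.319)·(1−0.787)·m_A, so m_A = 486.42/0.8549 = 568.95 kg/s.
E = (1−0.787)×568.95 + 575.49 = 696.67 kg/s.
Recycle A = (1−0.319)×696.67 = 474.43 kg/s.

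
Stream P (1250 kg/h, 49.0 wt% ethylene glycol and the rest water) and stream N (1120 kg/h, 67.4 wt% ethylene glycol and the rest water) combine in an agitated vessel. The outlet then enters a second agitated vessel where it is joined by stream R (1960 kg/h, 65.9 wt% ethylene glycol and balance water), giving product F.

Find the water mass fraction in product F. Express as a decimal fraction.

Overall, product flow = 4330 kg/h.
water in = 1250×0.510 + 1120×0.326 + 1960×0.341 = 1671 kg/h.
water fraction in F = 0.386.

0.386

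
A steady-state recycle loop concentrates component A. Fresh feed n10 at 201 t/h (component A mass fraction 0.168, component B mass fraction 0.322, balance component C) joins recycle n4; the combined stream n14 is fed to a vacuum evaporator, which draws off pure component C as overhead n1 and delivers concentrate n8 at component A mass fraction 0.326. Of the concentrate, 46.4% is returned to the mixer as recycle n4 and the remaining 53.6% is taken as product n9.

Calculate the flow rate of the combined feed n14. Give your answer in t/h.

Overall component A balance (none leaves overhead): component A in fresh feed = component A in product, i.e. 201×0.168 = (1−0.464)·n8·0.326.
n8 = 33.768/(0.326×0.536) = 193.25 t/h.
Recycle n4 = 0.464×193.25 = 89.669 t/h.
Combined feed n14 = 201 + 89.669 = 290.67 t/h.

290.7 t/h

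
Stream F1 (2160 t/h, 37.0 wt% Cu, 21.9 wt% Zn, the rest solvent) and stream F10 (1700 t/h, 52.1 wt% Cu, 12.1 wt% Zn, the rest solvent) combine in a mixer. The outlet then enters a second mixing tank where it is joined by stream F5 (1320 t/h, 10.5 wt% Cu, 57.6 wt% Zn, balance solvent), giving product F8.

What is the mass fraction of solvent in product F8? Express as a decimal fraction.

Overall, product flow = 5180 t/h.
solvent in = 2160×0.411 + 1700×0.358 + 1320×0.319 = 1917.4 t/h.
solvent fraction in F8 = 0.370.

0.370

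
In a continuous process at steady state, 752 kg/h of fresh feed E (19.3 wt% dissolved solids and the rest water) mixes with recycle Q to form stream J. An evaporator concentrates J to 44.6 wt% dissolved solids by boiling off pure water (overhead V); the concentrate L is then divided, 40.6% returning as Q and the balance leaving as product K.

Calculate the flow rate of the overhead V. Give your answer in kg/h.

426.6 kg/h

Overall dissolved solids balance (none leaves overhead): dissolved solids in fresh feed = dissolved solids in product, i.e. 752×0.193 = (1−0.406)·L·0.446.
L = 145.14/(0.446×0.594) = 547.84 kg/h.
Recycle Q = 0.406×547.84 = 222.42 kg/h.
Combined feed J = 752 + 222.42 = 974.42 kg/h.
Overhead V = J − L = 974.42 − 547.84 = 426.58 kg/h.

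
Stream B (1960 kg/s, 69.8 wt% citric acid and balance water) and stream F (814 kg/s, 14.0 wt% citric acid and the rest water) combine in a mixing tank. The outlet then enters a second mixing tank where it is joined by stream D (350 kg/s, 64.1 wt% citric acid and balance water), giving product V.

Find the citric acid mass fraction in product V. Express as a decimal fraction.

Overall, product flow = 3124 kg/s.
citric acid in = 1960×0.698 + 814×0.140 + 350×0.641 = 1706.4 kg/s.
citric acid fraction in V = 0.546.

0.546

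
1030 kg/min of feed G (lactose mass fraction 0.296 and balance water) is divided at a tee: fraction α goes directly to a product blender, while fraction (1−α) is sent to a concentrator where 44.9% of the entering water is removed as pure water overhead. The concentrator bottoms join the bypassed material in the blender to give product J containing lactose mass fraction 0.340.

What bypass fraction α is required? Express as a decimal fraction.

All 1030×0.296 = 304.88 kg/min of lactose reaches J, so J = 304.88/0.340 = 896.71 kg/min and vapour = 133.29 kg/min.
The evaporator receives (1−α)·1030 of feed at 0.704 water and removes 0.449 of that water:
0.449×0.704×(1−α)×1030 = 133.29
(1−α) = 133.29/325.58 = 0.4094;  α = 0.5906.

0.591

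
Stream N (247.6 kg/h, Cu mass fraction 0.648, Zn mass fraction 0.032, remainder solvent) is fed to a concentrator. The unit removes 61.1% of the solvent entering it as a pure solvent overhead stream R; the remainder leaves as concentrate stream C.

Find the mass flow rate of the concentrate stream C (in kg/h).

199.2 kg/h

solvent entering = 247.6×0.320 = 79.232 kg/h; overhead removed = 0.611×79.232 = 48.411 kg/h.
Concentrate = 247.6 − 48.411 = 199.19 kg/h.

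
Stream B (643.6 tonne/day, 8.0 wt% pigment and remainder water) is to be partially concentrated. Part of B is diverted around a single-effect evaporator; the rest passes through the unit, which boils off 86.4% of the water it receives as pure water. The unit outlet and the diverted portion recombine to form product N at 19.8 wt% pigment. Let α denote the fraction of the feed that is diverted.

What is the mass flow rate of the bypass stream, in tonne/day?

161.1 tonne/day

All 643.6×0.080 = 51.488 tonne/day of pigment reaches N, so N = 51.488/0.198 = 260.04 tonne/day and vapour = 383.56 tonne/day.
The evaporator receives (1−α)·643.6 of feed at 0.920 water and removes 0.864 of that water:
0.864×0.920×(1−α)×643.6 = 383.56
(1−α) = 383.56/511.58 = 0.7497;  α = 0.2503.
Bypass flow = 0.2503×643.6 = 161.06 tonne/day.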